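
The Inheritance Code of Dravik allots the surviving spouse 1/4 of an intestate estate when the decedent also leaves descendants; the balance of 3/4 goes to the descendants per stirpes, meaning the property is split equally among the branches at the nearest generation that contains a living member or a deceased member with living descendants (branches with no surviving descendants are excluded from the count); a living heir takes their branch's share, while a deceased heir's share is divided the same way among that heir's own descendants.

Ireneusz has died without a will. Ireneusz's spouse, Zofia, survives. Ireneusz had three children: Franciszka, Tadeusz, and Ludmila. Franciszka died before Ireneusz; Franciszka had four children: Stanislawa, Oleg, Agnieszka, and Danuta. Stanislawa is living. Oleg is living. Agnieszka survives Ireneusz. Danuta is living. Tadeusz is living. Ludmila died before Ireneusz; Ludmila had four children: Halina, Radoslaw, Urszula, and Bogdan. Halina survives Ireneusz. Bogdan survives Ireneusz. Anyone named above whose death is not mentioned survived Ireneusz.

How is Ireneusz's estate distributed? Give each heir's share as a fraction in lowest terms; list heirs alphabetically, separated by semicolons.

Zofia, as surviving spouse, takes 1/4.
The remaining 3/4 passes to Ireneusz's descendants per stirpes.
The 3/4 is divided into 3 equal shares of 1/4 among Franciszka, Tadeusz, Ludmila.
Franciszka predeceased; the 1/4 allotted to Franciszka's branch passes to Franciszka's issue by representation.
The 1/4 is divided into 4 equal shares of 1/16 among Stanislawa, Oleg, Agnieszka, Danuta.
Stanislawa is living and takes 1/16.
Oleg is living and takes 1/16.
Agnieszka is living and takes 1/16.
Danuta is living and takes 1/16.
Tadeusz is living and takes 1/4.
Ludmila predeceased; the 1/4 allotted to Ludmila's branch passes to Ludmila's issue by representation.
The 1/4 is divided into 4 equal shares of 1/16 among Halina, Radoslaw, Urszula, Bogdan.
Halina is living and takes 1/16.
Radoslaw is living and takes 1/16.
Urszula is living and takes 1/16.
Bogdan is living and takes 1/16.

Agnieszka 1/16; Bogdan 1/16; Danuta 1/16; Halina 1/16; Oleg 1/16; Radoslaw 1/16; Stanislawa 1/16; Tadeusz 1/4; Urszula 1/16; Zofia 1/4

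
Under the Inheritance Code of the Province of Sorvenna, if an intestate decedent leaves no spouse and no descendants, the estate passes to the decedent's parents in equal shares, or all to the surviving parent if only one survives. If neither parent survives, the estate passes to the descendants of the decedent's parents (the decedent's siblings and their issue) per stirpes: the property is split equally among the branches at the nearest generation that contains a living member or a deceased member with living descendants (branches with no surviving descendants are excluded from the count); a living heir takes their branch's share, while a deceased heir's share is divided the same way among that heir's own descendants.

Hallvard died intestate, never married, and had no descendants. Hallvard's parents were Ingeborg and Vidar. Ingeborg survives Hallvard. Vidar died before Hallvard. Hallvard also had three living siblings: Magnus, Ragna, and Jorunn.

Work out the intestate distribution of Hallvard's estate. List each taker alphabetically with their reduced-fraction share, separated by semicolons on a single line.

Ingeborg 1

Only one parent, Ingeborg, survives, so Ingeborg takes the entire estate. The siblings take nothing because a surviving parent has priority.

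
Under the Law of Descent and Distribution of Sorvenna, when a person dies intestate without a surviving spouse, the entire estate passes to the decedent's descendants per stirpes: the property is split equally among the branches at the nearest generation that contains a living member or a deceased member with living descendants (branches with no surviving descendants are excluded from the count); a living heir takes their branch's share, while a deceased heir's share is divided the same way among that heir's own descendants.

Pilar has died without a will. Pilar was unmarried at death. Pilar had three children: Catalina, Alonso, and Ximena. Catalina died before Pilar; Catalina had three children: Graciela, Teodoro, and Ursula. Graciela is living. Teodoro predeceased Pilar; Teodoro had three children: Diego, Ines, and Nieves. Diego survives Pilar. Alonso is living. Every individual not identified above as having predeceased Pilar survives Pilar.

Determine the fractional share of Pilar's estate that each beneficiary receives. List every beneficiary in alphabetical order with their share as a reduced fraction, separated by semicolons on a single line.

There is no surviving spouse, so the entire estate passes to Pilar's descendants per stirpes.
The estate is divided into 3 equal shares of 1/3 among Catalina, Alonso, Ximena.
Catalina predeceased; the 1/3 allotted to Catalina's branch passes to Catalina's issue by representation.
The 1/3 is divided into 3 equal shares of 1/9 among Graciela, Teodoro, Ursula.
Graciela is living and takes 1/9.
Teodoro predeceased; the 1/9 allotted to Teodoro's branch passes to Teodoro's issue by representation.
The 1/9 is divided into 3 equal shares of 1/27 among Diego, Ines, Nieves.
Diego is living and takes 1/27.
Ines is living and takes 1/27.
Nieves is living and takes 1/27.
Ursula is living and takes 1/9.
Alonso is living and takes 1/3.
Ximena is living and takes 1/3.

Alonso 1/3; Diego 1/27; Graciela 1/9; Ines 1/27; Nieves 1/27; Ursula 1/9; Ximena 1/3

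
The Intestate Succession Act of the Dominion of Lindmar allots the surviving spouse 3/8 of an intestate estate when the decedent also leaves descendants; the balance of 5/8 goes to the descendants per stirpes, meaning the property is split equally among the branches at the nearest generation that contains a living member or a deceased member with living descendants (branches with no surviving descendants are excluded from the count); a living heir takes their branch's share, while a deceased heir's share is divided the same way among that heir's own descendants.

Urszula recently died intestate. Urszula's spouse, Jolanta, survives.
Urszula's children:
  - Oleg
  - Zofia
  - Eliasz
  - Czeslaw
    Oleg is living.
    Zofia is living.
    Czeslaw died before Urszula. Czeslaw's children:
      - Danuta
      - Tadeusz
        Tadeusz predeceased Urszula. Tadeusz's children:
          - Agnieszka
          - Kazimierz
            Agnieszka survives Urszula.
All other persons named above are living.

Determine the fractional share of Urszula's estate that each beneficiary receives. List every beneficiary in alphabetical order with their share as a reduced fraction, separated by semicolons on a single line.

Jolanta, as surviving spouse, takes 3/8.
The remaining 5/8 passes to Urszula's descendants per stirpes.
The 5/8 is divided into 4 equal shares of 5/32 among Oleg, Zofia, Eliasz, Czeslaw.
Oleg is living and takes 5/32.
Zofia is living and takes 5/32.
Eliasz is living and takes 5/32.
Czeslaw predeceased; the 5/32 allotted to Czeslaw's branch passes to Czeslaw's issue by representation.
The 5/32 is divided into 2 equal shares of 5/64 among Danuta, Tadeusz.
Danuta is living and takes 5/64.
Tadeusz predeceased; the 5/64 allotted to Tadeusz's branch passes to Tadeusz's issue by representation.
The 5/64 is divided into 2 equal shares of 5/128 among Agnieszka, Kazimierz.
Agnieszka is living and takes 5/128.
Kazimierz is living and takes 5/128.

Agnieszka 5/128; Danuta 5/64; Eliasz 5/32; Jolanta 3/8; Kazimierz 5/128; Oleg 5/32; Zofia 5/32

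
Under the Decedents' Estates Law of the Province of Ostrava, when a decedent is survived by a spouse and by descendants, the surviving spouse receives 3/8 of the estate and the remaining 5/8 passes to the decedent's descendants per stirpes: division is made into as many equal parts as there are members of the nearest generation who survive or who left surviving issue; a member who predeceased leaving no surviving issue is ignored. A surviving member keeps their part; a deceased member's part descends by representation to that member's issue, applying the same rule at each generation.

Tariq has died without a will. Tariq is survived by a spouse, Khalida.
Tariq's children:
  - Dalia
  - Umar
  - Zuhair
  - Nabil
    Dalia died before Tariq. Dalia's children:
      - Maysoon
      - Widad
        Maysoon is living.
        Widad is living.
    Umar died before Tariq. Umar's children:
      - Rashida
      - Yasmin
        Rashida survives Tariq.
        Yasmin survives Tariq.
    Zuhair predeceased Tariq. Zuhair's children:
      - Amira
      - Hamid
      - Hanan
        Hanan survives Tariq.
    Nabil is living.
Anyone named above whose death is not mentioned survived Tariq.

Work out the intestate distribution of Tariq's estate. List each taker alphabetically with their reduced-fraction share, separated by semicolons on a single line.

Amira 5/96; Hamid 5/96; Hanan 5/96; Khalida 3/8; Maysoon 5/64; Nabil 5/32; Rashida 5/64; Widad 5/64; Yasmin 5/64

Khalida, as surviving spouse, takes 3/8.
The remaining 5/8 passes to Tariq's descendants per stirpes.
The 5/8 is divided into 4 equal shares of 5/32 among Dalia, Umar, Zuhair, Nabil.
Dalia predeceased; the 5/32 allotted to Dalia's branch passes to Dalia's issue by representation.
The 5/32 is divided into 2 equal shares of 5/64 among Maysoon, Widad.
Maysoon is living and takes 5/64.
Widad is living and takes 5/64.
Umar predeceased; the 5/32 allotted to Umar's branch passes to Umar's issue by representation.
The 5/32 is divided into 2 equal shares of 5/64 among Rashida, Yasmin.
Rashida is living and takes 5/64.
Yasmin is living and takes 5/64.
Zuhair predeceased; the 5/32 allotted to Zuhair's branch passes to Zuhair's issue by representation.
The 5/32 is divided into 3 equal shares of 5/96 among Amira, Hamid, Hanan.
Amira is living and takes 5/96.
Hamid is living and takes 5/96.
Hanan is living and takes 5/96.
Nabil is living and takes 5/32.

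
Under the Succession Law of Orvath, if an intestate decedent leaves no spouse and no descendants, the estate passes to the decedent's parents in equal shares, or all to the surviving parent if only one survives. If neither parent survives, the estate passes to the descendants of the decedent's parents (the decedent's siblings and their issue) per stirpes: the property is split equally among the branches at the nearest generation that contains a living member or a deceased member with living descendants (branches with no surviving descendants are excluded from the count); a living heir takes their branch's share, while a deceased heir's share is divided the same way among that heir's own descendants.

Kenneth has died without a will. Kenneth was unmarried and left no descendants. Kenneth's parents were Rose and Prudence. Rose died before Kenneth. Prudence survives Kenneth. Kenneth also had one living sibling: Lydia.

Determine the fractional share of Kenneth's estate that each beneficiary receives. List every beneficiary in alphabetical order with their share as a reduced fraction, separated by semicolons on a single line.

Only one parent, Prudence, survives, so Prudence takes the entire estate. The siblings take nothing because a surviving parent has priority.

Prudence 1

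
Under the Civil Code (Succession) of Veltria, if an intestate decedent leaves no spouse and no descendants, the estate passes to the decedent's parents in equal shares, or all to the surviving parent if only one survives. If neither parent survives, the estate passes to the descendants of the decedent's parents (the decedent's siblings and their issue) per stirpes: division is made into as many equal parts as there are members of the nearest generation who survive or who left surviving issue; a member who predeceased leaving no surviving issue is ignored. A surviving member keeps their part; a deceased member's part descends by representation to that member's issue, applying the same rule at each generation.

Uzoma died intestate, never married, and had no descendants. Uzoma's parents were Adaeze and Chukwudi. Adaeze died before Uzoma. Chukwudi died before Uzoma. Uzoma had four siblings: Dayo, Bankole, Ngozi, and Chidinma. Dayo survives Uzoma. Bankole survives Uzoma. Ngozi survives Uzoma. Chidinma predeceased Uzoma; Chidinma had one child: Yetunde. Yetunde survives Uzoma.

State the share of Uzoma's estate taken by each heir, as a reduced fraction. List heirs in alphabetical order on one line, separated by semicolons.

Bankole 1/4; Dayo 1/4; Ngozi 1/4; Yetunde 1/4

Neither parent survives and there are no descendants, so the estate passes to Uzoma's siblings and their issue per stirpes.
The estate is divided into 4 equal shares of 1/4 among Dayo, Bankole, Ngozi, Chidinma.
Dayo is living and takes 1/4.
Bankole is living and takes 1/4.
Ngozi is living and takes 1/4.
Chidinma predeceased; the 1/4 allotted to Chidinma's branch passes to Chidinma's issue by representation.
Yetunde is the sole taker at this level and receives the full 1/4.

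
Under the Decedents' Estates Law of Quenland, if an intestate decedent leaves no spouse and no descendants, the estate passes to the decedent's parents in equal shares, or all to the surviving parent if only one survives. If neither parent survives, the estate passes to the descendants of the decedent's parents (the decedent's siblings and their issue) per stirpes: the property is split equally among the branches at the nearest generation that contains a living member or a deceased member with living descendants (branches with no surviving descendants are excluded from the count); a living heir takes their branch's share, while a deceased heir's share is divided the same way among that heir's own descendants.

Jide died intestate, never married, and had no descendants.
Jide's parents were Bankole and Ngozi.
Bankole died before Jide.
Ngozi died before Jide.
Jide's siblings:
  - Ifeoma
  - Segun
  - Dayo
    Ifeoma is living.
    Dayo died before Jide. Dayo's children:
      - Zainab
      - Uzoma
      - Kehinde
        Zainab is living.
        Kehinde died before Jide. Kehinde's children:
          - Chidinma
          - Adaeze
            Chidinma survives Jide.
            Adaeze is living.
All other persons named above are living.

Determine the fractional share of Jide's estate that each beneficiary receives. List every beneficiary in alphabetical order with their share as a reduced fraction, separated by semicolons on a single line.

Adaeze 1/18; Chidinma 1/18; Ifeoma 1/3; Segun 1/3; Uzoma 1/9; Zainab 1/9

Neither parent survives and there are no descendants, so the estate passes to Jide's siblings and their issue per stirpes.
The estate is divided into 3 equal shares of 1/3 among Ifeoma, Segun, Dayo.
Ifeoma is living and takes 1/3.
Segun is living and takes 1/3.
Dayo predeceased; the 1/3 allotted to Dayo's branch passes to Dayo's issue by representation.
The 1/3 is divided into 3 equal shares of 1/9 among Zainab, Uzoma, Kehinde.
Zainab is living and takes 1/9.
Uzoma is living and takes 1/9.
Kehinde predeceased; the 1/9 allotted to Kehinde's branch passes to Kehinde's issue by representation.
The 1/9 is divided into 2 equal shares of 1/18 among Chidinma, Adaeze.
Chidinma is living and takes 1/18.
Adaeze is living and takes 1/18.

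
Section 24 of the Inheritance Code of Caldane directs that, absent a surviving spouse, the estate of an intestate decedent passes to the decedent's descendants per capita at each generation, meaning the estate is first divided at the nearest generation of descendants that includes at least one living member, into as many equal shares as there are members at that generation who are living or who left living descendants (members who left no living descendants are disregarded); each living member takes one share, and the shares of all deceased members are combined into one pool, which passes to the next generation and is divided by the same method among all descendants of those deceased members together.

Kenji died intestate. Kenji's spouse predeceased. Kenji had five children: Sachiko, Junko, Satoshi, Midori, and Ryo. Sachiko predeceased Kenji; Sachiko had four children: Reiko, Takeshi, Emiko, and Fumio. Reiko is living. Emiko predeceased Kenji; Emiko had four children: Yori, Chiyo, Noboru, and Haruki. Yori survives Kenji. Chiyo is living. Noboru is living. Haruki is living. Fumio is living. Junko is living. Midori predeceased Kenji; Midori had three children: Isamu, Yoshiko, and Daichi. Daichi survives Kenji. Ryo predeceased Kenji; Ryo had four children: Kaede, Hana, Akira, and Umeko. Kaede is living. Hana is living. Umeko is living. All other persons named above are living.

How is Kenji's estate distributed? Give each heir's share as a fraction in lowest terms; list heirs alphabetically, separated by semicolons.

Akira 3/55; Chiyo 3/220; Daichi 3/55; Fumio 3/55; Hana 3/55; Haruki 3/220; Isamu 3/55; Junko 1/5; Kaede 3/55; Noboru 3/220; Reiko 3/55; Satoshi 1/5; Takeshi 3/55; Umeko 3/55; Yori 3/220; Yoshiko 3/55

There is no surviving spouse, so the entire estate passes to Kenji's descendants per capita at each generation.
At generation 1 (Sachiko, Junko, Satoshi, Midori, Ryo) there are 5 shares of (1)/5 = 1/5 each.
Living: Junko and Satoshi — each takes 1/5.
Deceased: Sachiko, Midori, and Ryo. Their combined 3/5 is pooled and carried to generation 2.
At generation 2 (Reiko, Takeshi, Emiko, Fumio, Isamu, Yoshiko, Daichi, Kaede, Hana, Akira, Umeko) there are 11 shares of (3/5)/11 = 3/55 each.
Living: Reiko, Takeshi, Fumio, Isamu, Yoshiko, Daichi, Kaede, Hana, Akira, and Umeko — each takes 3/55.
Deceased: Emiko. That 3/55 share is carried to generation 3.
At generation 3 (Yori, Chiyo, Noboru, Haruki) there are 4 shares of (3/55)/4 = 3/220 each.
Living: Yori, Chiyo, Noboru, and Haruki — each takes 3/220.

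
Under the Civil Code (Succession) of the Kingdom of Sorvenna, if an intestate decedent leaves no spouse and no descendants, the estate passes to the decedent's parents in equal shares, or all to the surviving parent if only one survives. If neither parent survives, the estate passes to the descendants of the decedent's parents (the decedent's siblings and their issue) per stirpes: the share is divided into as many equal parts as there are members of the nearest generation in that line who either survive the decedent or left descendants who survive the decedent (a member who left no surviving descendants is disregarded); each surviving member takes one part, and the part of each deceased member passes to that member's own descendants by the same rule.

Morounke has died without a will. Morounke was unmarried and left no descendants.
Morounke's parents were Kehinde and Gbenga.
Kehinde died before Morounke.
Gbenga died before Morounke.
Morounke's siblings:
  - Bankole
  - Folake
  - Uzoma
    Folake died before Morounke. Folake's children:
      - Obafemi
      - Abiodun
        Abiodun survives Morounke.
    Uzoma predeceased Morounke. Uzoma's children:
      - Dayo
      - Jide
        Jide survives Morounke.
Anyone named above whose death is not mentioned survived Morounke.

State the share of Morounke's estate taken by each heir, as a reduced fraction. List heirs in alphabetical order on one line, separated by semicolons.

Neither parent survives and there are no descendants, so the estate passes to Morounke's siblings and their issue per stirpes.
The estate is divided into 3 equal shares of 1/3 among Bankole, Folake, Uzoma.
Bankole is living and takes 1/3.
Folake predeceased; the 1/3 allotted to Folake's branch passes to Folake's issue by representation.
The 1/3 is divided into 2 equal shares of 1/6 among Obafemi, Abiodun.
Obafemi is living and takes 1/6.
Abiodun is living and takes 1/6.
Uzoma predeceased; the 1/3 allotted to Uzoma's branch passes to Uzoma's issue by representation.
The 1/3 is divided into 2 equal shares of 1/6 among Dayo, Jide.
Dayo is living and takes 1/6.
Jide is living and takes 1/6.

Abiodun 1/6; Bankole 1/3; Dayo 1/6; Jide 1/6; Obafemi 1/6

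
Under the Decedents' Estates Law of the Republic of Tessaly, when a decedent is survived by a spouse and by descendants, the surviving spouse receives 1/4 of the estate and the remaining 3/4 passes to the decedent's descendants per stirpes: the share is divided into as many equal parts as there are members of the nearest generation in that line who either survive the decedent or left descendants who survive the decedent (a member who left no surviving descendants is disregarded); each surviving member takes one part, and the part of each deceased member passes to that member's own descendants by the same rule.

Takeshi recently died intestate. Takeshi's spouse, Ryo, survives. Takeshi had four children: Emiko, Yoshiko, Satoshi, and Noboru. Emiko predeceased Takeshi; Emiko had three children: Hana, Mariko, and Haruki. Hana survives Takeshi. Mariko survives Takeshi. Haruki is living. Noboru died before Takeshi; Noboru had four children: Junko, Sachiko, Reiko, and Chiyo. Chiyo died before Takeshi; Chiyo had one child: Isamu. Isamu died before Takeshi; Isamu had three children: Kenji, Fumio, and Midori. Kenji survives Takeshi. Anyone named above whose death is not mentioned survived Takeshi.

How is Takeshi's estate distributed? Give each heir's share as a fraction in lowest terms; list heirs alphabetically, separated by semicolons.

Ryo, as surviving spouse, takes 1/4.
The remaining 3/4 passes to Takeshi's descendants per stirpes.
The 3/4 is divided into 4 equal shares of 3/16 among Emiko, Yoshiko, Satoshi, Noboru.
Emiko predeceased; the 3/16 allotted to Emiko's branch passes to Emiko's issue by representation.
The 3/16 is divided into 3 equal shares of 1/16 among Hana, Mariko, Haruki.
Hana is living and takes 1/16.
Mariko is living and takes 1/16.
Haruki is living and takes 1/16.
Yoshiko is living and takes 3/16.
Satoshi is living and takes 3/16.
Noboru predeceased; the 3/16 allotted to Noboru's branch passes to Noboru's issue by representation.
The 3/16 is divided into 4 equal shares of 3/64 among Junko, Sachiko, Reiko, Chiyo.
Junko is living and takes 3/64.
Sachiko is living and takes 3/64.
Reiko is living and takes 3/64.
Chiyo predeceased; the 3/64 allotted to Chiyo's branch passes to Chiyo's issue by representation.
Isamu's line is the sole branch at this level, so the full 3/64 passes to Isamu's issue by representation.
The 3/64 is divided into 3 equal shares of 1/64 among Kenji, Fumio, Midori.
Kenji is living and takes 1/64.
Fumio is living and takes 1/64.
Midori is living and takes 1/64.

Fumio 1/64; Hana 1/16; Haruki 1/16; Junko 3/64; Kenji 1/64; Mariko 1/16; Midori 1/64; Reiko 3/64; Ryo 1/4; Sachiko 3/64; Satoshi 3/16; Yoshiko 3/16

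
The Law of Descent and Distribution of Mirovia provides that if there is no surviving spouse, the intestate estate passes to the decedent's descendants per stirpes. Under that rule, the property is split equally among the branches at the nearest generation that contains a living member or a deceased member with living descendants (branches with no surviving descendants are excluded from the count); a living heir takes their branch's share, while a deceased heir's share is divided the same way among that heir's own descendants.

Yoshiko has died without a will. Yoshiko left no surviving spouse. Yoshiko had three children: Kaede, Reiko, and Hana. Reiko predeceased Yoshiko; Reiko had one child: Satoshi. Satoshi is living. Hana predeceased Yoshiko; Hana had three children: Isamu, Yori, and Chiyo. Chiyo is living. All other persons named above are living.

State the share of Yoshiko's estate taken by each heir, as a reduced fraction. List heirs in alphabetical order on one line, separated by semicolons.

There is no surviving spouse, so the entire estate passes to Yoshiko's descendants per stirpes.
The estate is divided into 3 equal shares of 1/3 among Kaede, Reiko, Hana.
Kaede is living and takes 1/3.
Reiko predeceased; the 1/3 allotted to Reiko's branch passes to Reiko's issue by representation.
Satoshi is the sole taker at this level and receives the full 1/3.
Hana predeceased; the 1/3 allotted to Hana's branch passes to Hana's issue by representation.
The 1/3 is divided into 3 equal shares of 1/9 among Isamu, Yori, Chiyo.
Isamu is living and takes 1/9.
Yori is living and takes 1/9.
Chiyo is living and takes 1/9.

Chiyo 1/9; Isamu 1/9; Kaede 1/3; Satoshi 1/3; Yori 1/9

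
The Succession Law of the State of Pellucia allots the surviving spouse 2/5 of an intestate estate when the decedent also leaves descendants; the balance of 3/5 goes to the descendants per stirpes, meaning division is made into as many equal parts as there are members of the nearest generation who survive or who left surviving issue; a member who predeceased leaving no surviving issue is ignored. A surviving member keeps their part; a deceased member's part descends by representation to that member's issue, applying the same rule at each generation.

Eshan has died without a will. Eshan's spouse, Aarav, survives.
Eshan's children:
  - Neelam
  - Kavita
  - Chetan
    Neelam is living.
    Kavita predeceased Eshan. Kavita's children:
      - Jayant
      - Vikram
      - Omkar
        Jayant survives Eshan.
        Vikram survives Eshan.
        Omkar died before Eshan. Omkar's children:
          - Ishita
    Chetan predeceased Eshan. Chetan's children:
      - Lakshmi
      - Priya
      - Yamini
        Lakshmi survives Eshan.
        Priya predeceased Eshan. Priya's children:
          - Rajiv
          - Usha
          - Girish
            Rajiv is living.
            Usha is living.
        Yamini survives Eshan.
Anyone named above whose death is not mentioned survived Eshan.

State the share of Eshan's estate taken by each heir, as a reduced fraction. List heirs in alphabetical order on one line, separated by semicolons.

Aarav 2/5; Girish 1/45; Ishita 1/15; Jayant 1/15; Lakshmi 1/15; Neelam 1/5; Rajiv 1/45; Usha 1/45; Vikram 1/15; Yamini 1/15

Aarav, as surviving spouse, takes 2/5.
The remaining 3/5 passes to Eshan's descendants per stirpes.
The 3/5 is divided into 3 equal shares of 1/5 among Neelam, Kavita, Chetan.
Neelam is living and takes 1/5.
Kavita predeceased; the 1/5 allotted to Kavita's branch passes to Kavita's issue by representation.
The 1/5 is divided into 3 equal shares of 1/15 among Jayant, Vikram, Omkar.
Jayant is living and takes 1/15.
Vikram is living and takes 1/15.
Omkar predeceased; the 1/15 allotted to Omkar's branch passes to Omkar's issue by representation.
Ishita is the sole taker at this level and receives the full 1/15.
Chetan predeceased; the 1/5 allotted to Chetan's branch passes to Chetan's issue by representation.
The 1/5 is divided into 3 equal shares of 1/15 among Lakshmi, Priya, Yamini.
Lakshmi is living and takes 1/15.
Priya predeceased; the 1/15 allotted to Priya's branch passes to Priya's issue by representation.
The 1/15 is divided into 3 equal shares of 1/45 among Rajiv, Usha, Girish.
Rajiv is living and takes 1/45.
Usha is living and takes 1/45.
Girish is living and takes 1/45.
Yamini is living and takes 1/15.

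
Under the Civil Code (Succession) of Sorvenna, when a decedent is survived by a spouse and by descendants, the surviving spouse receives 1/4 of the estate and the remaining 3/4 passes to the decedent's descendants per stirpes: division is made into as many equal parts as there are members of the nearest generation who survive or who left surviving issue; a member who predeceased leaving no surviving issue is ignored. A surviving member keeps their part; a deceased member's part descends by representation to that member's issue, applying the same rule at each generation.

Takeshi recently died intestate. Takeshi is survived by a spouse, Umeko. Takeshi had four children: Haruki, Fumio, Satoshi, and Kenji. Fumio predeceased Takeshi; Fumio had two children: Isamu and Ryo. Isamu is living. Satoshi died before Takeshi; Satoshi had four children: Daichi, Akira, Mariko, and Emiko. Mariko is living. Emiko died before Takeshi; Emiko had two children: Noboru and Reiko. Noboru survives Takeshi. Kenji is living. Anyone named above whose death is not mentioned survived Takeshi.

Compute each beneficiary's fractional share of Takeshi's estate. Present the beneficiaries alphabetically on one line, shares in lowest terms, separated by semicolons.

Umeko, as surviving spouse, takes 1/4.
The remaining 3/4 passes to Takeshi's descendants per stirpes.
The 3/4 is divided into 4 equal shares of 3/16 among Haruki, Fumio, Satoshi, Kenji.
Haruki is living and takes 3/16.
Fumio predeceased; the 3/16 allotted to Fumio's branch passes to Fumio's issue by representation.
The 3/16 is divided into 2 equal shares of 3/32 among Isamu, Ryo.
Isamu is living and takes 3/32.
Ryo is living and takes 3/32.
Satoshi predeceased; the 3/16 allotted to Satoshi's branch passes to Satoshi's issue by representation.
The 3/16 is divided into 4 equal shares of 3/64 among Daichi, Akira, Mariko, Emiko.
Daichi is living and takes 3/64.
Akira is living and takes 3/64.
Mariko is living and takes 3/64.
Emiko predeceased; the 3/64 allotted to Emiko's branch passes to Emiko's issue by representation.
The 3/64 is divided into 2 equal shares of 3/128 among Noboru, Reiko.
Noboru is living and takes 3/128.
Reiko is living and takes 3/128.
Kenji is living and takes 3/16.

Akira 3/64; Daichi 3/64; Haruki 3/16; Isamu 3/32; Kenji 3/16; Mariko 3/64; Noboru 3/128; Reiko 3/128; Ryo 3/32; Umeko 1/4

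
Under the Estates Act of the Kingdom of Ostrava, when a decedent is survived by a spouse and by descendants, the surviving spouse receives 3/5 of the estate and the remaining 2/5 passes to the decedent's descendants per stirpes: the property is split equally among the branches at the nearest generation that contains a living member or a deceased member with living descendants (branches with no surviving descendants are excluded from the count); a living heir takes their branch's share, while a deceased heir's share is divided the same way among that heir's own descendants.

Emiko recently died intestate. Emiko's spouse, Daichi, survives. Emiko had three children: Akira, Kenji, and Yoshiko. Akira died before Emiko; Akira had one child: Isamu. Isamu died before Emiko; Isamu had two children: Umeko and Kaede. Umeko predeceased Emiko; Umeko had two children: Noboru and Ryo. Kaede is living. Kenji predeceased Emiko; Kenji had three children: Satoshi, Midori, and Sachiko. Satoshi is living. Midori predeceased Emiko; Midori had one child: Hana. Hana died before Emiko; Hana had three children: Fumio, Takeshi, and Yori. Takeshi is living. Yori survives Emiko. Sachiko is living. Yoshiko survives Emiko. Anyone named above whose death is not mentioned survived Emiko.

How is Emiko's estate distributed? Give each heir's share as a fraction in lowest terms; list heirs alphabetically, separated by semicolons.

Daichi 3/5; Fumio 2/135; Kaede 1/15; Noboru 1/30; Ryo 1/30; Sachiko 2/45; Satoshi 2/45; Takeshi 2/135; Yori 2/135; Yoshiko 2/15

Daichi, as surviving spouse, takes 3/5.
The remaining 2/5 passes to Emiko's descendants per stirpes.
The 2/5 is divided into 3 equal shares of 2/15 among Akira, Kenji, Yoshiko.
Akira predeceased; the 2/15 allotted to Akira's branch passes to Akira's issue by representation.
Isamu's line is the sole branch at this level, so the full 2/15 passes to Isamu's issue by representation.
The 2/15 is divided into 2 equal shares of 1/15 among Umeko, Kaede.
Umeko predeceased; the 1/15 allotted to Umeko's branch passes to Umeko's issue by representation.
The 1/15 is divided into 2 equal shares of 1/30 among Noboru, Ryo.
Noboru is living and takes 1/30.
Ryo is living and takes 1/30.
Kaede is living and takes 1/15.
Kenji predeceased; the 2/15 allotted to Kenji's branch passes to Kenji's issue by representation.
The 2/15 is divided into 3 equal shares of 2/45 among Satoshi, Midori, Sachiko.
Satoshi is living and takes 2/45.
Midori predeceased; the 2/45 allotted to Midori's branch passes to Midori's issue by representation.
Hana's line is the sole branch at this level, so the full 2/45 passes to Hana's issue by representation.
The 2/45 is divided into 3 equal shares of 2/135 among Fumio, Takeshi, Yori.
Fumio is living and takes 2/135.
Takeshi is living and takes 2/135.
Yori is living and takes 2/135.
Sachiko is living and takes 2/45.
Yoshiko is living and takes 2/15.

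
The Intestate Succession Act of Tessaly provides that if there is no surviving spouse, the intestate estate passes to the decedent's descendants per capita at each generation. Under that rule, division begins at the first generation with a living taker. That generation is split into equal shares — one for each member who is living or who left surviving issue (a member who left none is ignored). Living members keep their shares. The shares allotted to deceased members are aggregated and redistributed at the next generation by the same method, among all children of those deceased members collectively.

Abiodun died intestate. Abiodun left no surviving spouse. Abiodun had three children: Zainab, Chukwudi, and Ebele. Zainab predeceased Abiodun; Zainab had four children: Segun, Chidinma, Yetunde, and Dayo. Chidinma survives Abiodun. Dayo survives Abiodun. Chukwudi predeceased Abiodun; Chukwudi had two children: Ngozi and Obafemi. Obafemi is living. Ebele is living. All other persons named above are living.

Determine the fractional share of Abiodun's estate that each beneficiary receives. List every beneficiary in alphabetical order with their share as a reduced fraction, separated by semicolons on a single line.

There is no surviving spouse, so the entire estate passes to Abiodun's descendants per capita at each generation.
At generation 1 (Zainab, Chukwudi, Ebele) there are 3 shares of (1)/3 = 1/3 each.
Living: Ebele — each takes 1/3.
Deceased: Zainab and Chukwudi. Their combined 2/3 is pooled and carried to generation 2.
At generation 2 (Segun, Chidinma, Yetunde, Dayo, Ngozi, Obafemi) there are 6 shares of (2/3)/6 = 1/9 each.
Living: Segun, Chidinma, Yetunde, Dayo, Ngozi, and Obafemi — each takes 1/9.

Chidinma 1/9; Dayo 1/9; Ebele 1/3; Ngozi 1/9; Obafemi 1/9; Segun 1/9; Yetunde 1/9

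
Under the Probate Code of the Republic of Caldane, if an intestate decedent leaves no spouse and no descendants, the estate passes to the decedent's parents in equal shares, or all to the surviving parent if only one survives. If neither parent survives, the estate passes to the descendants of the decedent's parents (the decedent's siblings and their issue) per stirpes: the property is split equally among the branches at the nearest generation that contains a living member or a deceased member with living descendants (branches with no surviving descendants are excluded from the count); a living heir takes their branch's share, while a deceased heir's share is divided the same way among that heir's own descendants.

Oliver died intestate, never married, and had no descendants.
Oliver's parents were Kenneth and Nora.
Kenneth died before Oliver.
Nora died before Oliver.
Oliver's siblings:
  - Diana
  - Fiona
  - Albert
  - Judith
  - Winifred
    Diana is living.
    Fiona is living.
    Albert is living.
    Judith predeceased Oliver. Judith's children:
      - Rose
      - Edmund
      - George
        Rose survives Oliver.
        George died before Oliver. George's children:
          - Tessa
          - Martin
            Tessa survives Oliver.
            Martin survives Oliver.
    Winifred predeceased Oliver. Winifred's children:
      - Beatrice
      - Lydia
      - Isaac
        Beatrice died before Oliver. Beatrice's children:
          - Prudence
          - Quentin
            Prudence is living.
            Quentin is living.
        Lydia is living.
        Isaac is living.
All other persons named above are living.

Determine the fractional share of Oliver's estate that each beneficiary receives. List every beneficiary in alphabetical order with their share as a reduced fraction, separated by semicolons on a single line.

Neither parent survives and there are no descendants, so the estate passes to Oliver's siblings and their issue per stirpes.
The estate is divided into 5 equal shares of 1/5 among Diana, Fiona, Albert, Judith, Winifred.
Diana is living and takes 1/5.
Fiona is living and takes 1/5.
Albert is living and takes 1/5.
Judith predeceased; the 1/5 allotted to Judith's branch passes to Judith's issue by representation.
The 1/5 is divided into 3 equal shares of 1/15 among Rose, Edmund, George.
Rose is living and takes 1/15.
Edmund is living and takes 1/15.
George predeceased; the 1/15 allotted to George's branch passes to George's issue by representation.
The 1/15 is divided into 2 equal shares of 1/30 among Tessa, Martin.
Tessa is living and takes 1/30.
Martin is living and takes 1/30.
Winifred predeceased; the 1/5 allotted to Winifred's branch passes to Winifred's issue by representation.
The 1/5 is divided into 3 equal shares of 1/15 among Beatrice, Lydia, Isaac.
Beatrice predeceased; the 1/15 allotted to Beatrice's branch passes to Beatrice's issue by representation.
The 1/15 is divided into 2 equal shares of 1/30 among Prudence, Quentin.
Prudence is living and takes 1/30.
Quentin is living and takes 1/30.
Lydia is living and takes 1/15.
Isaac is living and takes 1/15.

Albert 1/5; Diana 1/5; Edmund 1/15; Fiona 1/5; Isaac 1/15; Lydia 1/15; Martin 1/30; Prudence 1/30; Quentin 1/30; Rose 1/15; Tessa 1/30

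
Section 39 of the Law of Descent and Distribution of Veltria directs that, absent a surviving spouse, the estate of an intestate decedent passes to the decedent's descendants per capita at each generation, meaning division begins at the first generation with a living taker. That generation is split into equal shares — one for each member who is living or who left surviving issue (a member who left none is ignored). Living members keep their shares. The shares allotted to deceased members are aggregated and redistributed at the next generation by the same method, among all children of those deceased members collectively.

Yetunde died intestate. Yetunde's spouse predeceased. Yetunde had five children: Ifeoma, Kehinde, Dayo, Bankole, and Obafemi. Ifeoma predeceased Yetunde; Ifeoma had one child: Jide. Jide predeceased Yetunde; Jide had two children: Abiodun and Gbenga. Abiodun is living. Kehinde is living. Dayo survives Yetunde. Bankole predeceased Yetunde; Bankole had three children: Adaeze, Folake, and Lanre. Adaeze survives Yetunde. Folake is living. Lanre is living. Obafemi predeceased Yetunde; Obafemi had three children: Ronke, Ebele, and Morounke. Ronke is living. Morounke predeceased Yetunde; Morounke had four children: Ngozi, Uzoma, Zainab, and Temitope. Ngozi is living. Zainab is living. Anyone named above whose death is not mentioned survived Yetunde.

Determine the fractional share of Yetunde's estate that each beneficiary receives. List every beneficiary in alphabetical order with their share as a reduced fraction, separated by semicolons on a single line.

Abiodun 1/35; Adaeze 3/35; Dayo 1/5; Ebele 3/35; Folake 3/35; Gbenga 1/35; Kehinde 1/5; Lanre 3/35; Ngozi 1/35; Ronke 3/35; Temitope 1/35; Uzoma 1/35; Zainab 1/35

There is no surviving spouse, so the entire estate passes to Yetunde's descendants per capita at each generation.
At generation 1 (Ifeoma, Kehinde, Dayo, Bankole, Obafemi) there are 5 shares of (1)/5 = 1/5 each.
Living: Kehinde and Dayo — each takes 1/5.
Deceased: Ifeoma, Bankole, and Obafemi. Their combined 3/5 is pooled and carried to generation 2.
At generation 2 (Jide, Adaeze, Folake, Lanre, Ronke, Ebele, Morounke) there are 7 shares of (3/5)/7 = 3/35 each.
Living: Adaeze, Folake, Lanre, Ronke, and Ebele — each takes 3/35.
Deceased: Jide and Morounke. Their combined 6/35 is pooled and carried to generation 3.
At generation 3 (Abiodun, Gbenga, Ngozi, Uzoma, Zainab, Temitope) there are 6 shares of (6/35)/6 = 1/35 each.
Living: Abiodun, Gbenga, Ngozi, Uzoma, Zainab, and Temitope — each takes 1/35.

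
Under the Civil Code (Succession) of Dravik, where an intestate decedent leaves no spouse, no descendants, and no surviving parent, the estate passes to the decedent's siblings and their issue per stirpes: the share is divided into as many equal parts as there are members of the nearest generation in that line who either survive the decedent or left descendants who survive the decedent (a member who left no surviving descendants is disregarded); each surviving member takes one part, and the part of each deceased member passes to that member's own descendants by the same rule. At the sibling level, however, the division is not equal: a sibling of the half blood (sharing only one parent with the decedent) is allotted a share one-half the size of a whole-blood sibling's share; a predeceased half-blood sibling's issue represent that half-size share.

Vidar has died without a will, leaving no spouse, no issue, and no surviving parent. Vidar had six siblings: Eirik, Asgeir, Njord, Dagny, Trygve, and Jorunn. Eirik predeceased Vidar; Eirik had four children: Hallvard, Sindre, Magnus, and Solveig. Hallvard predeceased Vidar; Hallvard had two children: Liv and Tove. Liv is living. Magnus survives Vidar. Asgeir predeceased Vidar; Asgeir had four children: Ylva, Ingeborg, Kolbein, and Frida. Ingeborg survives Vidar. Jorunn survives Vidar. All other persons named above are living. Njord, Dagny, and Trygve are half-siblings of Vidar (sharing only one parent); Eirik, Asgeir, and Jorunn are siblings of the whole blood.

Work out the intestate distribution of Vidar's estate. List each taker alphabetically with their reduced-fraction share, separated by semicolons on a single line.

No spouse, descendants, or parent survives, so the estate passes to Vidar's siblings per stirpes.
Half-blood siblings count for one-half the weight of whole-blood siblings at the initial division.
Dividing 1 in proportion to weights (total weight 9/2): Eirik (weight 1) → 2/9; Asgeir (weight 1) → 2/9; Njord (weight 1/2) → 1/9; Dagny (weight 1/2) → 1/9; Trygve (weight 1/2) → 1/9; Jorunn (weight 1) → 2/9.
Eirik predeceased; the 2/9 allotted to Eirik's branch passes to Eirik's issue by representation.
The 2/9 is divided into 4 equal shares of 1/18 among Hallvard, Sindre, Magnus, Solveig.
Hallvard predeceased; the 1/18 allotted to Hallvard's branch passes to Hallvard's issue by representation.
The 1/18 is divided into 2 equal shares of 1/36 among Liv, Tove.
Liv is living and takes 1/36.
Tove is living and takes 1/36.
Sindre is living and takes 1/18.
Magnus is living and takes 1/18.
Solveig is living and takes 1/18.
Asgeir predeceased; the 2/9 allotted to Asgeir's branch passes to Asgeir's issue by representation.
The 2/9 is divided into 4 equal shares of 1/18 among Ylva, Ingeborg, Kolbein, Frida.
Ylva is living and takes 1/18.
Ingeborg is living and takes 1/18.
Kolbein is living and takes 1/18.
Frida is living and takes 1/18.
Njord is living and takes 1/9.
Dagny is living and takes 1/9.
Trygve is living and takes 1/9.
Jorunn is living and takes 2/9.

Dagny 1/9; Frida 1/18; Ingeborg 1/18; Jorunn 2/9; Kolbein 1/18; Liv 1/36; Magnus 1/18; Njord 1/9; Sindre 1/18; Solveig 1/18; Tove 1/36; Trygve 1/9; Ylva 1/18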